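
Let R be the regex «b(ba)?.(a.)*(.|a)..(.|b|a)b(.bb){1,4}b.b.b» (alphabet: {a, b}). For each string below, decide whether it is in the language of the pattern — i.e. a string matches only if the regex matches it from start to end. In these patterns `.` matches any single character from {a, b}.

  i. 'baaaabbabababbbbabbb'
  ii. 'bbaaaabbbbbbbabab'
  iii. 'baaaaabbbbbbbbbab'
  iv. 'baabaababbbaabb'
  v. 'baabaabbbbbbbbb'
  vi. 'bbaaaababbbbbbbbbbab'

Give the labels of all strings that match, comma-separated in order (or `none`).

ii, iii, v, vi

i → no match
ii → match
iii → match
iv → no match
v → match
vi → match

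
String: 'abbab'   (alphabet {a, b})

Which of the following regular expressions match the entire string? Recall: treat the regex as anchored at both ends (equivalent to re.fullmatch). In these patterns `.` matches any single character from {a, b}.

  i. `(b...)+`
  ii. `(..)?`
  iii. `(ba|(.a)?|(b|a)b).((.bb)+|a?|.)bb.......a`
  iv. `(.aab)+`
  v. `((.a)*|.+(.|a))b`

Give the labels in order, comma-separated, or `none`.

i → no match — must start with 'b'
ii → no match
iii → no match — must end with 'a'
iv → no match — must end with 'aab'
v → match

v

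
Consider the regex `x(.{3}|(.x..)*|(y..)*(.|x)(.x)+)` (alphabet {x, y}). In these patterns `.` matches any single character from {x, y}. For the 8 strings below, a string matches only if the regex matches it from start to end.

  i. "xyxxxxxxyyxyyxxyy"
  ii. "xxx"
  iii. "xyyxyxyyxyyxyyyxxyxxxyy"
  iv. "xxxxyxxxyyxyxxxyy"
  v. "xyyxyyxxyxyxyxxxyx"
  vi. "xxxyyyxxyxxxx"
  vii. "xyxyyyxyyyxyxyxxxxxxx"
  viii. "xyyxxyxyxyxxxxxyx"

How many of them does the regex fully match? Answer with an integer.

6

i → match
ii. "xxx" → no match
iii → no match
iv → match
v → match
vi → match
vii → match
viii → match
Total matched: 6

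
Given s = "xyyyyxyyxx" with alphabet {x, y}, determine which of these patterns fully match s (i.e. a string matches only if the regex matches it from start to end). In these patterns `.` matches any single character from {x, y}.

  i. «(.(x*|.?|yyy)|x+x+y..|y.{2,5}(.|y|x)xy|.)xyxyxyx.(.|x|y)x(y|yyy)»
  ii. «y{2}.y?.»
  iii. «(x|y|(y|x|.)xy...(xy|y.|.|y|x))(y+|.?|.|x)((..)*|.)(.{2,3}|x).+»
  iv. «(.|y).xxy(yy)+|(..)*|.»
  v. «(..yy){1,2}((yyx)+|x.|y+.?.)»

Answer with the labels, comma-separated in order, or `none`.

i → no match
ii → no match — must start with "y"
iii → match
iv → match
v → match

iii, iv, v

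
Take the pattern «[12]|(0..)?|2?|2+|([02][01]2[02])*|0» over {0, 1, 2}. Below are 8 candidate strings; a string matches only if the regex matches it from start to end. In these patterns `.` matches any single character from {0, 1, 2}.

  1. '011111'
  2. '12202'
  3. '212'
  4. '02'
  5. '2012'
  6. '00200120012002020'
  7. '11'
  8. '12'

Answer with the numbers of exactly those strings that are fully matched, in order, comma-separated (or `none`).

none

1 → no match
2 → no match
3 → no match
4 → no match
5 → no match
6 → no match
7 → no match
8 → no match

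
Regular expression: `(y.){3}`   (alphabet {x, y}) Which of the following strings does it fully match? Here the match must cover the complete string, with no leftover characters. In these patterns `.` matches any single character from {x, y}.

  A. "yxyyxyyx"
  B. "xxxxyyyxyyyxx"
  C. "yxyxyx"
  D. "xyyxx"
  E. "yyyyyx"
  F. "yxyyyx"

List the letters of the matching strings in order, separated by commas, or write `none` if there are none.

C, E, F

A → no match
B → no match — must start with "y"
C → match
D → no match — must start with "y"
E → match
F → match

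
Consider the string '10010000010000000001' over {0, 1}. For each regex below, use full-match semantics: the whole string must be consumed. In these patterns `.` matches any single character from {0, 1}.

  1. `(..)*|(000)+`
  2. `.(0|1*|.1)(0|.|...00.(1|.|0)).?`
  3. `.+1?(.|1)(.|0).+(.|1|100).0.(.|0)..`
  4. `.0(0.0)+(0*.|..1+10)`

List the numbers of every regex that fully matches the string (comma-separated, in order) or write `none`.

1 → match
2 → no match
3 → match
4 → match

1, 3, 4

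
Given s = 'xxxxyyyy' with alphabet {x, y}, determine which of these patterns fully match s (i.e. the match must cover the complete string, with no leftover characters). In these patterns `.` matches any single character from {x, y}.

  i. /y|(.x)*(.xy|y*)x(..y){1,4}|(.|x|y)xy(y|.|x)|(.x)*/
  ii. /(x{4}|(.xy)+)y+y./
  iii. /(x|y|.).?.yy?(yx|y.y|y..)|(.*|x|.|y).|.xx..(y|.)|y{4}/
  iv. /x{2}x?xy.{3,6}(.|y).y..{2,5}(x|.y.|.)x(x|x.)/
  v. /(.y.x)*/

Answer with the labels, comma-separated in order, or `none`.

ii, iii

i → no match
ii → match
iii → match
iv → no match
v → no match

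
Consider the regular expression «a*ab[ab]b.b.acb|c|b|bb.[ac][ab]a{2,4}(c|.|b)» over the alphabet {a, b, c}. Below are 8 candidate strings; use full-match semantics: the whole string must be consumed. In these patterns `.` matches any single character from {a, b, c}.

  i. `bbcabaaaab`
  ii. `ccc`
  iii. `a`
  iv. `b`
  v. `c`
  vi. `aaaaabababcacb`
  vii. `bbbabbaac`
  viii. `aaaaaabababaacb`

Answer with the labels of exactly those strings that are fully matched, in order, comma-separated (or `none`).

i. `bbcabaaaab` → match
ii. `ccc` → no match
iii. `a` → no match
iv. `b` → match
v. `c` → match
vi → match
vii. `bbbabbaac` → no match
viii → match

i, iv, v, vi, viii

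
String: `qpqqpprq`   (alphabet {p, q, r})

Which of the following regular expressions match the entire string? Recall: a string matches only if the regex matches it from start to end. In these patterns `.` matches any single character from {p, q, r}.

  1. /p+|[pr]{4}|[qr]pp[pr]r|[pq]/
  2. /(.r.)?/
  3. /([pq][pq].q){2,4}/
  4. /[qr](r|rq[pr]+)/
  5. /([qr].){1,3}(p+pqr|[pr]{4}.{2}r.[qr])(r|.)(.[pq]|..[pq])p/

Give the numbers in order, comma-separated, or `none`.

1 → no match
2 → no match
3 → match
4 → no match
5 → no match — must end with `p`

3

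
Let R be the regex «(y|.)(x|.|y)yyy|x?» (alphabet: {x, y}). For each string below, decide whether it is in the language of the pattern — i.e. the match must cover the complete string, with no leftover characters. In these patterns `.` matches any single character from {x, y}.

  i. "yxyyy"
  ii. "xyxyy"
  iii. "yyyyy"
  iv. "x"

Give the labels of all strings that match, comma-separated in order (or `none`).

i → match
ii → no match
iii → match
iv → match

i, iii, iv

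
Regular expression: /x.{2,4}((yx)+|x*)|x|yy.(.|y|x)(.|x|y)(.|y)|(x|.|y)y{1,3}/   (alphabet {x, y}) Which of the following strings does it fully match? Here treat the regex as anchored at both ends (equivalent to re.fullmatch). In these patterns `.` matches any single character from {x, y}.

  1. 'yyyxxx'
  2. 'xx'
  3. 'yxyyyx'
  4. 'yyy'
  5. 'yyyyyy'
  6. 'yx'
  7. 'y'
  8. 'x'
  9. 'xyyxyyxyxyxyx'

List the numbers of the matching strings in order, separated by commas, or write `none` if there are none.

1 → match
2 → no match
3 → no match
4 → match
5 → match
6 → no match
7 → no match
8 → match
9 → match

1, 4, 5, 8, 9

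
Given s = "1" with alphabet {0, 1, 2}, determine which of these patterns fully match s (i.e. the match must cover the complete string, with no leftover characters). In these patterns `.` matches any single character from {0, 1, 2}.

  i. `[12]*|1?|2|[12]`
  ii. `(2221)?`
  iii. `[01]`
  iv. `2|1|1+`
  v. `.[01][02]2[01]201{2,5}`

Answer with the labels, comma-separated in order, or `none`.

i, iii, iv

i → match
ii → no match
iii → match
iv → match
v → no match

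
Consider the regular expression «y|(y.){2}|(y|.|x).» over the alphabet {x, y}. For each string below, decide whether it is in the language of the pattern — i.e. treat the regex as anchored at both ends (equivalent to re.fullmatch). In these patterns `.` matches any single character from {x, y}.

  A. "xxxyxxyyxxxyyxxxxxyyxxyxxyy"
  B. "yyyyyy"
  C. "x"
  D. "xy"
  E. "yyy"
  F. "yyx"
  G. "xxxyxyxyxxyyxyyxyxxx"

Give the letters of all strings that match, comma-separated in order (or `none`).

A → no match
B → no match
C → no match
D → match
E → no match
F → no match
G → no match

D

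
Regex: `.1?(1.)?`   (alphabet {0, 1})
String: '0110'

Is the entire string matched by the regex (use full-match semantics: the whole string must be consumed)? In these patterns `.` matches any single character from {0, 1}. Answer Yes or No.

Yes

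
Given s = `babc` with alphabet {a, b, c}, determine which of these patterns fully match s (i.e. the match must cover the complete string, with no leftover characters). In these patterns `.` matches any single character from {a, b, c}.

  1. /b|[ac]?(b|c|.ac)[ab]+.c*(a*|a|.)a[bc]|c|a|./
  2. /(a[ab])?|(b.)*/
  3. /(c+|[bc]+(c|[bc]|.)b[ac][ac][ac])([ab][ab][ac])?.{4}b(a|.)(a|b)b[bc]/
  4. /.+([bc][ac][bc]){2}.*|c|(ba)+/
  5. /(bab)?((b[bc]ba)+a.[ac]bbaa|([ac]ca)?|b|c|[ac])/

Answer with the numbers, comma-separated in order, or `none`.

1 → no match
2 → match
3 → no match
4 → no match
5 → match

2, 5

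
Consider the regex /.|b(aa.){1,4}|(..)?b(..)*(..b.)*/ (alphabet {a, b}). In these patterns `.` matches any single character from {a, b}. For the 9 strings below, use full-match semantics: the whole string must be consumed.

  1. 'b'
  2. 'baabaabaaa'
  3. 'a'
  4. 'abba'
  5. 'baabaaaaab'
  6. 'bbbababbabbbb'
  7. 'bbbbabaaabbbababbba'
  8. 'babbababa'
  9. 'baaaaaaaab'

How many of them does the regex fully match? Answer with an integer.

1 → match
2 → match
3 → match
4 → no match
5 → match
6 → match
7 → match
8 → match
9 → match
Total matched: 8

8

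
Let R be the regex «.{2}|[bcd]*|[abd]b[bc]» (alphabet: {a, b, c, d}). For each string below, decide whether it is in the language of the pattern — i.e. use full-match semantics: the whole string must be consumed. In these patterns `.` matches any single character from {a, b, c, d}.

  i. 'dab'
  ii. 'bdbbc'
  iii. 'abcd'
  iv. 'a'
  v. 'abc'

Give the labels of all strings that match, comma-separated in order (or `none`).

i. 'dab' → no match
ii. 'bdbbc' → match
iii. 'abcd' → no match
iv. 'a' → no match
v. 'abc' → match

ii, v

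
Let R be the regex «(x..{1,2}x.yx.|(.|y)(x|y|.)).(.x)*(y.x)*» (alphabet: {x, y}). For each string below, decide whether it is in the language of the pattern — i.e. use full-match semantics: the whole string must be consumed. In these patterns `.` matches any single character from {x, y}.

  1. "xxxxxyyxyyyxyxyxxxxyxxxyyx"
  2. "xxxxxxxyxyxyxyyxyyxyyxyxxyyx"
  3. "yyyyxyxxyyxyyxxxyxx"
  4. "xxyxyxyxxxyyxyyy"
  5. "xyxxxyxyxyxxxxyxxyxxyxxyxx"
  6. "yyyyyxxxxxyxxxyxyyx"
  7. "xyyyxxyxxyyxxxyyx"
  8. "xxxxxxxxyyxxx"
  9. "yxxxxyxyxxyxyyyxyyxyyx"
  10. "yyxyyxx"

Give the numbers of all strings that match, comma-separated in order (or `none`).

2, 7

1 → no match
2 → match
3 → no match
4 → no match
5 → no match
6 → no match
7 → match
8 → no match
9 → no match
10 → no match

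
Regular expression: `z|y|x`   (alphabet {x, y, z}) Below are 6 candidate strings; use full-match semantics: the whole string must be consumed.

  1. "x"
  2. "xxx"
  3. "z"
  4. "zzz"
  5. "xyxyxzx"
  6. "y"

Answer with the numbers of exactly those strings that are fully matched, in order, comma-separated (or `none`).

1 → match
2 → no match
3 → match
4 → no match
5 → no match
6 → match

1, 3, 6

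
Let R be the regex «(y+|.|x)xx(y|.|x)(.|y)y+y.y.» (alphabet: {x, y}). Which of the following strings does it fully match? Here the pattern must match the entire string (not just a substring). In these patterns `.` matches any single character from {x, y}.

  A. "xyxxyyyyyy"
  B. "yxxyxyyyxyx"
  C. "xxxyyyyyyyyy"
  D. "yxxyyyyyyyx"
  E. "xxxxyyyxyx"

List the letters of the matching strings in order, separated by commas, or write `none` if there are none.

B, C, D, E

A → no match
B → match
C → match
D → match
E → match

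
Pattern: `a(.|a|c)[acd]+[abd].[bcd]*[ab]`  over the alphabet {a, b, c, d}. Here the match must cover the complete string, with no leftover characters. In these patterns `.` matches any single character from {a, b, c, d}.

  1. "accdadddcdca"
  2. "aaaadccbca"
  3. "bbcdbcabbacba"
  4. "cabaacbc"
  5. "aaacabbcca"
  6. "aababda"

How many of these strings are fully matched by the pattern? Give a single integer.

1. "accdadddcdca" → match
2. "aaaadccbca" → match
3 → no match — must start with "a"
4. "cabaacbc" → no match — must start with "a"
5. "aaacabbcca" → match
6. "aababda" → no match
Total matched: 3

3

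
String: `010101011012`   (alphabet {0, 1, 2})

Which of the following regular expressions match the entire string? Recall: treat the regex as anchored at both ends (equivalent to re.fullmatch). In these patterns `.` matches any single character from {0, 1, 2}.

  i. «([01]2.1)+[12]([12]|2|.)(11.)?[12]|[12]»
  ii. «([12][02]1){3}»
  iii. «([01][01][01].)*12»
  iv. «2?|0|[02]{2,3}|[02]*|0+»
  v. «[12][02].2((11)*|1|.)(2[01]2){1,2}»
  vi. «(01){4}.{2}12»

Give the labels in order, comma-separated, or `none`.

vi

i → no match
ii → no match — must end with `1`
iii → no match
iv → no match
v → no match
vi → match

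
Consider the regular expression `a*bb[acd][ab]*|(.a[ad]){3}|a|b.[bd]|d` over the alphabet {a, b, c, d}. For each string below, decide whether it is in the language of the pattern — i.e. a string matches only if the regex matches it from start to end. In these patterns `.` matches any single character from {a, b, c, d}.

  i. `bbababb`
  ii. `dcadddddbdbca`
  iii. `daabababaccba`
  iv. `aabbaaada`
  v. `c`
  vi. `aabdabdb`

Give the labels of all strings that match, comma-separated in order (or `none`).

i

i → match
ii → no match
iii → no match
iv → no match
v → no match
vi → no match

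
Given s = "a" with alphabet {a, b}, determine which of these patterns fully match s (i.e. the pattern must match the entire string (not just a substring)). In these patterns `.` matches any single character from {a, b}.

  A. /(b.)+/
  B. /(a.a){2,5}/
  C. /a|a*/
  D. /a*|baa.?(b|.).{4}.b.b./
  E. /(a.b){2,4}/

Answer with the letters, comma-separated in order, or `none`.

A → no match — must start with "b"
B → no match
C → match
D → match
E → no match — must end with "b"

C, D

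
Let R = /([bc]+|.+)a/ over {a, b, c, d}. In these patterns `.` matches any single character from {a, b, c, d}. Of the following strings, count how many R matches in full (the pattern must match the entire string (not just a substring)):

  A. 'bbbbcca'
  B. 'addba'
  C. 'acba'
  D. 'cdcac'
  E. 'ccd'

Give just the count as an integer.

3

A → match
B → match
C → match
D → no match — must end with 'a'
E → no match — must end with 'a'
Total matched: 3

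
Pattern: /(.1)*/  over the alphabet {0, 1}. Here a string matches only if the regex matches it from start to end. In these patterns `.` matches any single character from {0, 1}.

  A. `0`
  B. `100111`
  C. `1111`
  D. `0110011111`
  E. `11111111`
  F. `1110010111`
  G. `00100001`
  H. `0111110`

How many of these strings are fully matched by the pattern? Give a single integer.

2

A → no match
B → no match
C → match
D → no match
E → match
F → no match
G → no match
H → no match
Total matched: 2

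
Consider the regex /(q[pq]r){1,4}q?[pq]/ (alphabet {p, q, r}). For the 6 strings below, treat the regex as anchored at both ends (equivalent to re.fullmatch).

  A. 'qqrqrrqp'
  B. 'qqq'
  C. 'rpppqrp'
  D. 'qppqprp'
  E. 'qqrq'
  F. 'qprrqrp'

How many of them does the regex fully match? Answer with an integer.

1

A → no match
B → no match
C → no match — must start with 'q'
D → no match
E → match
F → no match
Total matched: 1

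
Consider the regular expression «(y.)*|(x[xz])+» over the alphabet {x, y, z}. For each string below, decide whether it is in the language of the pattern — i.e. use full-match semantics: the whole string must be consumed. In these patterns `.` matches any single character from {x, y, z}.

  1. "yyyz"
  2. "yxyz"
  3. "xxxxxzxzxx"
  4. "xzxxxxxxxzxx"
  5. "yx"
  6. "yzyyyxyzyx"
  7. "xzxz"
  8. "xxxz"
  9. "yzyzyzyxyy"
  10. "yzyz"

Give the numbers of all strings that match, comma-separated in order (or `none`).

1. "yyyz" → match
2. "yxyz" → match
3. "xxxxxzxzxx" → match
4. "xzxxxxxxxzxx" → match
5. "yx" → match
6. "yzyyyxyzyx" → match
7. "xzxz" → match
8. "xxxz" → match
9. "yzyzyzyxyy" → match
10. "yzyz" → match

1, 2, 3, 4, 5, 6, 7, 8, 9, 10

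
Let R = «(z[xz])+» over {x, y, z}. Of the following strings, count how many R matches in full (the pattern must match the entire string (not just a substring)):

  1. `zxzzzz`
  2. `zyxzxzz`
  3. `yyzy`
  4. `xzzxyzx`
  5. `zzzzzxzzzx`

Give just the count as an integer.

2

1 → match
2 → no match
3 → no match — must start with `z`
4 → no match — must start with `z`
5 → match
Total matched: 2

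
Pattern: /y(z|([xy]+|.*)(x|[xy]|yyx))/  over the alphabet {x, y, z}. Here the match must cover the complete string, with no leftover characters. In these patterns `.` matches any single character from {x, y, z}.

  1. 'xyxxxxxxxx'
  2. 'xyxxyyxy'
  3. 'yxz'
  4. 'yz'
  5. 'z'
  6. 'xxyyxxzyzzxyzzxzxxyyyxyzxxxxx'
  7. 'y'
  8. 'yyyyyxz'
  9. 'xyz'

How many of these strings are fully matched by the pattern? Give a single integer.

1

1 → no match — must start with 'y'
2 → no match — must start with 'y'
3 → no match
4 → match
5 → no match — must start with 'y'
6 → no match — must start with 'y'
7 → no match
8 → no match
9 → no match — must start with 'y'
Total matched: 1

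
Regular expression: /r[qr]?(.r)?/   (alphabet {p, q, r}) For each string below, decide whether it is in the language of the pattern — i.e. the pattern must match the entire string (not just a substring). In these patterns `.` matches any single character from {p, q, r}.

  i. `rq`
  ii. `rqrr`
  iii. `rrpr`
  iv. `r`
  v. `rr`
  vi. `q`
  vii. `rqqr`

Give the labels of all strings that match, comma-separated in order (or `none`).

i. `rq` → match
ii. `rqrr` → match
iii. `rrpr` → match
iv. `r` → match
v. `rr` → match
vi. `q` → no match — must start with `r`
vii. `rqqr` → match

i, ii, iii, iv, v, vii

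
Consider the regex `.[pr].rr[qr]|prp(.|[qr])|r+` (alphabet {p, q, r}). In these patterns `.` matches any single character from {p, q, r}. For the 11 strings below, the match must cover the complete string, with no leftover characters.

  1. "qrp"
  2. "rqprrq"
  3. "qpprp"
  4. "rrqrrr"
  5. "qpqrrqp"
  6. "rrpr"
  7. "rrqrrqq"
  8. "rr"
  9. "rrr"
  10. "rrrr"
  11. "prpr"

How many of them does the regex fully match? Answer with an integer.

1. "qrp" → no match
2. "rqprrq" → no match
3. "qpprp" → no match
4. "rrqrrr" → match
5. "qpqrrqp" → no match
6. "rrpr" → no match
7. "rrqrrqq" → no match
8. "rr" → match
9. "rrr" → match
10. "rrrr" → match
11. "prpr" → match
Total matched: 5

5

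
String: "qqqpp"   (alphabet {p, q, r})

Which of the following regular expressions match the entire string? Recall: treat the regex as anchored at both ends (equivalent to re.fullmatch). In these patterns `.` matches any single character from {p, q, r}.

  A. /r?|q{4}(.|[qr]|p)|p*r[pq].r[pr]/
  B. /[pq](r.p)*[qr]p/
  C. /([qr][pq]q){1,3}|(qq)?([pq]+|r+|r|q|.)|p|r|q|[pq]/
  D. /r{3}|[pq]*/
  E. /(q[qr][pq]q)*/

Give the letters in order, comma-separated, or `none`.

A → no match
B → no match
C → match
D → match
E → no match

C, D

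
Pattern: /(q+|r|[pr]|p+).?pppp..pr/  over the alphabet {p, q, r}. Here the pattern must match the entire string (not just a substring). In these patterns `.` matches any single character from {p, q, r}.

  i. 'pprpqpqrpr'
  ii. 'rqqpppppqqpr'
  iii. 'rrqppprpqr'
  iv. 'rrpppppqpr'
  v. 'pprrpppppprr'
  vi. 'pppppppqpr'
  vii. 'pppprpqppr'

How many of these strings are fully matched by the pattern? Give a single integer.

2

i → no match
ii → no match
iii → no match — must end with 'pr'
iv → match
v → no match — must end with 'pr'
vi → match
vii → no match
Total matched: 2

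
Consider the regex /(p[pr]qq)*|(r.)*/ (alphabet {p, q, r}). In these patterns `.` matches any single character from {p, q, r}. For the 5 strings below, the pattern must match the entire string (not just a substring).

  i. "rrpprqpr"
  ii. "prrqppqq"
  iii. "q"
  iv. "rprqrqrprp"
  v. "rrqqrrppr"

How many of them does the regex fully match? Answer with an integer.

1

i → no match
ii → no match
iii → no match
iv → match
v → no match
Total matched: 1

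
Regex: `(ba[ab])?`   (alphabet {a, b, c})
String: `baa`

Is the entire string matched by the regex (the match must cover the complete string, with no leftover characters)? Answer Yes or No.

Yes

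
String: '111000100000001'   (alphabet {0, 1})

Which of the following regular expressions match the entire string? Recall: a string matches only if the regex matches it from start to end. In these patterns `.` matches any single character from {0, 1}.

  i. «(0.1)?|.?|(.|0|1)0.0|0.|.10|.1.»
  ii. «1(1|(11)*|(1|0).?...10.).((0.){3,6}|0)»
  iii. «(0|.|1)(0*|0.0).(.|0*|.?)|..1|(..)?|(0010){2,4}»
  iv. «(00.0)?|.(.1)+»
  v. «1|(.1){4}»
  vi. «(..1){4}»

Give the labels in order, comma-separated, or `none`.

i → no match
ii → match
iii → no match
iv → no match
v → no match
vi → no match

ii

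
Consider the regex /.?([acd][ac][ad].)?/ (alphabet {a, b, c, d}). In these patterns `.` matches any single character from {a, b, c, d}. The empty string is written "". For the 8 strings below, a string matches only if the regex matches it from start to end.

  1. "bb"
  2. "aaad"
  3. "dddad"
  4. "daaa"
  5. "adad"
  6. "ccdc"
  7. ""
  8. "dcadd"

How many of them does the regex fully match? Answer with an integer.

5

1 → no match
2 → match
3 → no match
4 → match
5 → no match
6 → match
7 → match
8 → match
Total matched: 5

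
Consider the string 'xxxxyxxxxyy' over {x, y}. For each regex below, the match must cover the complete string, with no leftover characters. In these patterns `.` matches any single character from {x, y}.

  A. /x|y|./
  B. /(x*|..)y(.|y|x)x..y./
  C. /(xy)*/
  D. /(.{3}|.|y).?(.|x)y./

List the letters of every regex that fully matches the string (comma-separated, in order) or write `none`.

A → no match
B → match
C → no match
D → no match

B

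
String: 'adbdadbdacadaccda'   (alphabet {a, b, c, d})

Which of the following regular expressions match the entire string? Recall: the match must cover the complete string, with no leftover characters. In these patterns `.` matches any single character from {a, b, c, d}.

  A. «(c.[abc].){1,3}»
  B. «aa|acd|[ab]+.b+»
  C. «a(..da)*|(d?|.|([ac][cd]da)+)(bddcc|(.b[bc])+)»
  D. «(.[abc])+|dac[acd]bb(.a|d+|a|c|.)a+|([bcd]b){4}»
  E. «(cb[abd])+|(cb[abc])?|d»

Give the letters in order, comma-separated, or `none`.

C

A → no match — must start with 'c'
B → no match
C → match
D → no match
E → no match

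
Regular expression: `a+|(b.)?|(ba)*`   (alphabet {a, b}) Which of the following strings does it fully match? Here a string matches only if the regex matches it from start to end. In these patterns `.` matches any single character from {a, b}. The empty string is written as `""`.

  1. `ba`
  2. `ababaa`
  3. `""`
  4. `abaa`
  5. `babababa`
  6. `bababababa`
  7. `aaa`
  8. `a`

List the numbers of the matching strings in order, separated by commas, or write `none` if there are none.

1, 3, 5, 6, 7, 8

1 → match
2 → no match
3 → match
4 → no match
5 → match
6 → match
7 → match
8 → match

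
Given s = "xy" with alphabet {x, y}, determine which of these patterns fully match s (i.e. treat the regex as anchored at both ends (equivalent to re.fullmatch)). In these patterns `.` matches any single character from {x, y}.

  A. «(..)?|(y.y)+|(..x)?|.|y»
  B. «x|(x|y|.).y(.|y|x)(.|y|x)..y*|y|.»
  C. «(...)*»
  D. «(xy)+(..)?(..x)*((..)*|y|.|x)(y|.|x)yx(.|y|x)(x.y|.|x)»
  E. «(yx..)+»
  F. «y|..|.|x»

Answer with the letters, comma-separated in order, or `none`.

A, F

A → match
B → no match
C → no match
D → no match
E → no match — must start with "yx"
F → match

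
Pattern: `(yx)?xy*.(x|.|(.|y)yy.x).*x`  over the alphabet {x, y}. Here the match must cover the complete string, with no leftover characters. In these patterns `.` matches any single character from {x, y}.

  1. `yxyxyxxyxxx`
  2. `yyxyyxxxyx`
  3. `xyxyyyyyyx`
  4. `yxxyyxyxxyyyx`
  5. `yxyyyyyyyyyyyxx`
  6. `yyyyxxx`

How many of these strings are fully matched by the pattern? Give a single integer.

2

1. `yxyxyxxyxxx` → no match
2. `yyxyyxxxyx` → no match
3. `xyxyyyyyyx` → match
4 → match
5 → no match
6. `yyyyxxx` → no match
Total matched: 2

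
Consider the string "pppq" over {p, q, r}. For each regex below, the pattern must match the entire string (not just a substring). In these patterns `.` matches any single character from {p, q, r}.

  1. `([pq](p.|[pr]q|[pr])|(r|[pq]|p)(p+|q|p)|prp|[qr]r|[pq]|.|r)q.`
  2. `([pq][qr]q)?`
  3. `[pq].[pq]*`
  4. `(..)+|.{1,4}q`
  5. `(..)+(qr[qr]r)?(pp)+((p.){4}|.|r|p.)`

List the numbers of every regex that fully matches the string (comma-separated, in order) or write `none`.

1 → no match
2 → no match
3 → match
4 → match
5 → no match

3, 4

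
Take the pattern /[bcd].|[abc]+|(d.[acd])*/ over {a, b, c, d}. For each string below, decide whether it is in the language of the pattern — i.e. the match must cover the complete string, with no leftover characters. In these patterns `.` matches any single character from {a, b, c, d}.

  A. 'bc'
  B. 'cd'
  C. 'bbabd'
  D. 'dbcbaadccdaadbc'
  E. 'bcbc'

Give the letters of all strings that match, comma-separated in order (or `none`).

A, B, E

A → match
B → match
C → no match
D → no match
E → match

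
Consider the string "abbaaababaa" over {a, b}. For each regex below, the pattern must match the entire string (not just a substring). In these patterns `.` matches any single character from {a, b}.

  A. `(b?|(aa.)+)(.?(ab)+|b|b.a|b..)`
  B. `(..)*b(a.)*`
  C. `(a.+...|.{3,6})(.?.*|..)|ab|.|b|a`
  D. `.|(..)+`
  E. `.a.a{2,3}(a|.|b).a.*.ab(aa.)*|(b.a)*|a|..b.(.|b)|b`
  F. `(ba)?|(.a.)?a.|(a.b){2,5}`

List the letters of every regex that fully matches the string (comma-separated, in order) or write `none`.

B, C

A → no match
B → match
C → match
D → no match
E → no match
F → no match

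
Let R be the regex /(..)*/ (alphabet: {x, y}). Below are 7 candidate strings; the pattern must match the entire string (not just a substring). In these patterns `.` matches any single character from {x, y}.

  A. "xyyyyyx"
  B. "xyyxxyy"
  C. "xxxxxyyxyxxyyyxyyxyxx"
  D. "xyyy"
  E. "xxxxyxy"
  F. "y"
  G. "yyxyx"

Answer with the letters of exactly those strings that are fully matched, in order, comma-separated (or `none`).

A → no match
B → no match
C → no match
D → match
E → no match
F → no match
G → no match

D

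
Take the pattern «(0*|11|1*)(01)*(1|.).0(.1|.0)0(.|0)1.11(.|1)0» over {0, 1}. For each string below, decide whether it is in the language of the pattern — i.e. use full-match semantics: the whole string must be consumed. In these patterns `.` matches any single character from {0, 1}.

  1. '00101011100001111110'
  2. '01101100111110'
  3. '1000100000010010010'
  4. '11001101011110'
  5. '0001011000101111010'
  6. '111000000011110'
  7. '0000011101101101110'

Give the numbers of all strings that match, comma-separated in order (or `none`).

1 → match
2 → match
3 → no match
4 → no match
5 → no match
6 → no match
7 → match

1, 2, 7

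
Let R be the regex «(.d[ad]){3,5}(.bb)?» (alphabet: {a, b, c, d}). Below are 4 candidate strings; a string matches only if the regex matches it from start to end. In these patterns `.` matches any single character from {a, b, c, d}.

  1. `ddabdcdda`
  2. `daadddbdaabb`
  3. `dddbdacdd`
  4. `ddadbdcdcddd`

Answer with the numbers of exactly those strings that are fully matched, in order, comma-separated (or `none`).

3

1. `ddabdcdda` → no match
2. `daadddbdaabb` → no match
3. `dddbdacdd` → match
4. `ddadbdcdcddd` → no match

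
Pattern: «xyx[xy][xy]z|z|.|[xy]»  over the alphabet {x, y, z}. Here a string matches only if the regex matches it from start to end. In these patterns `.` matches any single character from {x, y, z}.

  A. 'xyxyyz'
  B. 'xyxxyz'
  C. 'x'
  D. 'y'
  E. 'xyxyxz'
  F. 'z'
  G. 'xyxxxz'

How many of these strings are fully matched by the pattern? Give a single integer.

A → match
B → match
C → match
D → match
E → match
F → match
G → match
Total matched: 7

7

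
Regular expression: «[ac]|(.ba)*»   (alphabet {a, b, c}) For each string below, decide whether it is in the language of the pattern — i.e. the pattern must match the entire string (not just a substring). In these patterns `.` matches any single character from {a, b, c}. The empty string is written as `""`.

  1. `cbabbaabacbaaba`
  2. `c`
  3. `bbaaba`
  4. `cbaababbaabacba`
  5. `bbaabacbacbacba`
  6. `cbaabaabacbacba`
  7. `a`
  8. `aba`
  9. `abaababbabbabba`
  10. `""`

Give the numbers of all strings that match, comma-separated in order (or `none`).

1, 2, 3, 4, 5, 6, 7, 8, 9, 10

1 → match
2 → match
3 → match
4 → match
5 → match
6 → match
7 → match
8 → match
9 → match
10 → match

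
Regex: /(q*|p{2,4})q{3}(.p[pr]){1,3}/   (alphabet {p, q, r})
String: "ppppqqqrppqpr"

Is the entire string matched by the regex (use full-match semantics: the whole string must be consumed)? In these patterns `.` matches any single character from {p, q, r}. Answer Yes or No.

Yes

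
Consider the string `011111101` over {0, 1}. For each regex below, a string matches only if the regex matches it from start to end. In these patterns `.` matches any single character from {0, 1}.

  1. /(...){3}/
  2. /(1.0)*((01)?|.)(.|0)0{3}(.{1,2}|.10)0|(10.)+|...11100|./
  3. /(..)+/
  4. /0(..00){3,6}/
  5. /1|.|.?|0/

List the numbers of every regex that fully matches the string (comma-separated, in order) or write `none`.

1

1 → match
2 → no match
3 → no match
4 → no match — must end with `00`
5 → no match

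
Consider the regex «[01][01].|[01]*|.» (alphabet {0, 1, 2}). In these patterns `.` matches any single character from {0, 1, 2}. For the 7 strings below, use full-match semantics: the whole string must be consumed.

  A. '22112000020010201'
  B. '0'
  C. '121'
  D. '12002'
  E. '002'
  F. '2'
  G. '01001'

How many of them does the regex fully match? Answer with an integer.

A → no match
B → match
C → no match
D → no match
E → match
F → match
G → match
Total matched: 4

4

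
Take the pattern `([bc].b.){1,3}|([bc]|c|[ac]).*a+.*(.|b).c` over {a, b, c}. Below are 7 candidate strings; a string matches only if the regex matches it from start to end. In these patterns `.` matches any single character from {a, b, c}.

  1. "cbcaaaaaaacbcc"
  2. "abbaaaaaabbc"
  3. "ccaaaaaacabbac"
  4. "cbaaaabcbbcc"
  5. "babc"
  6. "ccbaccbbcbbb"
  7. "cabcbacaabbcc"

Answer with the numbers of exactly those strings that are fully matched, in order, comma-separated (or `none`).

1, 2, 3, 4, 5, 6, 7

1 → match
2 → match
3 → match
4 → match
5 → match
6 → match
7 → match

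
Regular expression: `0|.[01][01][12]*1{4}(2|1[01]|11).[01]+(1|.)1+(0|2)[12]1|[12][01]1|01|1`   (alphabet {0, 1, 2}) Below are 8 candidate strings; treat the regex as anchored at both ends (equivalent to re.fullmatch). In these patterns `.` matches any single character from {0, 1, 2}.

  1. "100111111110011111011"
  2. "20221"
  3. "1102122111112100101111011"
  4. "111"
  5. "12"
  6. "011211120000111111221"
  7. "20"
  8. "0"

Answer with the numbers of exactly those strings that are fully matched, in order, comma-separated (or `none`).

1 → match
2 → no match
3 → match
4 → match
5 → no match
6 → no match
7 → no match
8 → match

1, 3, 4, 8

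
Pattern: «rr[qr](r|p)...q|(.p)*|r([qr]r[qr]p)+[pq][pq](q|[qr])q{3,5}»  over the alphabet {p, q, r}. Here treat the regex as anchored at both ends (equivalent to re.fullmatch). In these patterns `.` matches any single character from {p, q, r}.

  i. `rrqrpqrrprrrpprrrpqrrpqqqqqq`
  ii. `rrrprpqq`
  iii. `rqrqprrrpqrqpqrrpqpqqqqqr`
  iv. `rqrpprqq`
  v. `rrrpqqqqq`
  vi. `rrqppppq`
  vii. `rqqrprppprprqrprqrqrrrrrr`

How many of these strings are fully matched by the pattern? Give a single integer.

i → no match
ii. `rrrprpqq` → match
iii → no match
iv. `rqrpprqq` → no match
v. `rrrpqqqqq` → no match
vi. `rrqppppq` → match
vii → no match
Total matched: 2

2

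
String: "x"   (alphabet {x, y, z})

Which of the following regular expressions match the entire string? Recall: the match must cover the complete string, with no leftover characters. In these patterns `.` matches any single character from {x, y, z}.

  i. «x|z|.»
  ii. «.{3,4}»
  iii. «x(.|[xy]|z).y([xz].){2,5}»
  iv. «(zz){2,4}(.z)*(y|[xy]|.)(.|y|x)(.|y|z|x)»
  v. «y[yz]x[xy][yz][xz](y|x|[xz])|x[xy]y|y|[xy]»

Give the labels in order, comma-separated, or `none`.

i → match
ii → no match
iii → no match
iv → no match — must start with "zz"
v → match

i, v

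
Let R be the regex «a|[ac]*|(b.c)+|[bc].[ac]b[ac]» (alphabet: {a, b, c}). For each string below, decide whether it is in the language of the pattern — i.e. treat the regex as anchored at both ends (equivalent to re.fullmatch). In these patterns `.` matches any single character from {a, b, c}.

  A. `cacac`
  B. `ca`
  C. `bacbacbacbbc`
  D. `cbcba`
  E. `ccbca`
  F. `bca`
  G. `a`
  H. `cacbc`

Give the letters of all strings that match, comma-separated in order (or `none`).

A, B, C, D, G, H

A. `cacac` → match
B. `ca` → match
C. `bacbacbacbbc` → match
D. `cbcba` → match
E. `ccbca` → no match
F. `bca` → no match
G. `a` → match
H. `cacbc` → match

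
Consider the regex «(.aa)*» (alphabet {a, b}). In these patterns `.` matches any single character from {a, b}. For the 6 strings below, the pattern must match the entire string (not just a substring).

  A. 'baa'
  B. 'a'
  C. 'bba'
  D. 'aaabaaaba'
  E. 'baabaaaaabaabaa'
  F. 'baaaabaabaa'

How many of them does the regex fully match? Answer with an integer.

A → match
B → no match
C → no match
D → no match
E → match
F → no match
Total matched: 2

2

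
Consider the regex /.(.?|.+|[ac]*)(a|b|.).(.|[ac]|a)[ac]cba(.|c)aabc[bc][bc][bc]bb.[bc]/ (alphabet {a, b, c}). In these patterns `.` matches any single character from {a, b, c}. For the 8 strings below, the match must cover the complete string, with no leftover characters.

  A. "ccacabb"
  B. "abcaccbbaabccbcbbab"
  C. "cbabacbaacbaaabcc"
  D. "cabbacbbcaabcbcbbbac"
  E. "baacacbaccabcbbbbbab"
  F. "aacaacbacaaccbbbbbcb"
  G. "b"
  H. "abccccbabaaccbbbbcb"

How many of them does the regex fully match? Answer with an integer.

A → no match
B → no match
C → no match
D → no match
E → no match
F → no match
G → no match
H → no match
Total matched: 0

0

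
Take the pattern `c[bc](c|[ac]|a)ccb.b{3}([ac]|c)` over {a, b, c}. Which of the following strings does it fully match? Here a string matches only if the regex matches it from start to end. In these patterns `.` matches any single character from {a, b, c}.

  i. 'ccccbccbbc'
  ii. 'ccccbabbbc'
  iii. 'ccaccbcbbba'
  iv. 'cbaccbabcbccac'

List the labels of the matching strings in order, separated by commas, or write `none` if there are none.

iii

i → no match
ii → no match
iii → match
iv → no match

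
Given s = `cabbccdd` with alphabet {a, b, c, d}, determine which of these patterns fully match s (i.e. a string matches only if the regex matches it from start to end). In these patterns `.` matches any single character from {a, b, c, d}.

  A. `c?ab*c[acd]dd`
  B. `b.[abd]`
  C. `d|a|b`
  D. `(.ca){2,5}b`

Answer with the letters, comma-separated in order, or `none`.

A

A → match
B → no match — must start with `b`
C → no match
D → no match — must end with `cab`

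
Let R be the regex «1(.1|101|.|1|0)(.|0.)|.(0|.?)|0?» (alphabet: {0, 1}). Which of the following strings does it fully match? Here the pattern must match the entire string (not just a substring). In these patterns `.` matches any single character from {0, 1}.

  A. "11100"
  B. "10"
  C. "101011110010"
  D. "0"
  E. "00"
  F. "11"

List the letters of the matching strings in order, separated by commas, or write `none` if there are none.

A, B, D, E, F

A → match
B → match
C → no match
D → match
E → match
F → match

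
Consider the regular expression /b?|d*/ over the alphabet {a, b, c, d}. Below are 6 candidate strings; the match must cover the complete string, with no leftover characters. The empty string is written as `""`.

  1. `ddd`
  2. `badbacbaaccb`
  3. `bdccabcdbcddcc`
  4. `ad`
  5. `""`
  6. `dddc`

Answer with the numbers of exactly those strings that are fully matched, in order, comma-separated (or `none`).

1, 5

1. `ddd` → match
2. `badbacbaaccb` → no match
3 → no match
4. `ad` → no match
5. `""` → match
6. `dddc` → no match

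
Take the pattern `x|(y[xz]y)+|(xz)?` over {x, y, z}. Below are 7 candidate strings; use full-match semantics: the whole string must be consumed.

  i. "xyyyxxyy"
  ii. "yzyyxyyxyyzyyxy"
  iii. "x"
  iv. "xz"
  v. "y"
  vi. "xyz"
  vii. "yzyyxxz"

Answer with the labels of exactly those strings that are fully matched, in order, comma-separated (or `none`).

i → no match
ii → match
iii → match
iv → match
v → no match
vi → no match
vii → no match

ii, iii, iv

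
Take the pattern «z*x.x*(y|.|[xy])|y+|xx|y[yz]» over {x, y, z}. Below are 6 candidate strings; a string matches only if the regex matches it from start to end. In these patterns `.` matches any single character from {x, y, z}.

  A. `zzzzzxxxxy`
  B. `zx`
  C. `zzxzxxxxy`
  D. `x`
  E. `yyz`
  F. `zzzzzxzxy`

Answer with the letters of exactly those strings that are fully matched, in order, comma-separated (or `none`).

A, C, F

A → match
B → no match
C → match
D → no match
E → no match
F → match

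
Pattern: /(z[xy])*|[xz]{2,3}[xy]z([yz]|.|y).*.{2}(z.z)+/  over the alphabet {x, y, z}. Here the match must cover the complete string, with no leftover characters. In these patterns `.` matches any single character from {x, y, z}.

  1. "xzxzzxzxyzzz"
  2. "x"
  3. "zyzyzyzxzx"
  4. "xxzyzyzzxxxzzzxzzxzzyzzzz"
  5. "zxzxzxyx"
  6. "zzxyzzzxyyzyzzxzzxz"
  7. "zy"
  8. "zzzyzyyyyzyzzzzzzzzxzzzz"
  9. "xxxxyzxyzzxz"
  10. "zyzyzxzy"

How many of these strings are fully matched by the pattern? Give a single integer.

1 → match
2 → no match
3 → match
4 → match
5 → no match
6 → match
7 → match
8 → match
9 → no match
10 → match
Total matched: 7

7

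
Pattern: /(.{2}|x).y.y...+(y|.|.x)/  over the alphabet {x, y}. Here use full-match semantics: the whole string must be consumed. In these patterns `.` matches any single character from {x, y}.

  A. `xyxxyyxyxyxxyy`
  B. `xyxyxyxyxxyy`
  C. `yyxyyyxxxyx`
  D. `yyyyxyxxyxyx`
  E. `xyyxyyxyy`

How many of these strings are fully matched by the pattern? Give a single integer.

A → no match
B → match
C → match
D → match
E → match
Total matched: 4

4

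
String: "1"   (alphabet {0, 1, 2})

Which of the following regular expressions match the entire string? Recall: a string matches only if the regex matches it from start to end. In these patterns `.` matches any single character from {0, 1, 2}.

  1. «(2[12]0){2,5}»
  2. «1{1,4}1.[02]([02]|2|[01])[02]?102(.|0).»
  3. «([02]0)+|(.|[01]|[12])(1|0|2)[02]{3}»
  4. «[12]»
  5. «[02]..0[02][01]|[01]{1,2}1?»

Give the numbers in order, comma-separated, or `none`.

4, 5

1 → no match — must start with "2"
2 → no match
3 → no match
4 → match
5 → match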